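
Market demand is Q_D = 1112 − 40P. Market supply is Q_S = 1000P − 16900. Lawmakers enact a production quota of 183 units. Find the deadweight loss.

725.46

In inverse form: demand P = 27.8 − 0.025Q, supply P = 16.9 + 0.001Q.
Competitive equilibrium: 27.8 − 0.025Q = 16.9 + 0.001Q → Q* = 419.2308, P* = 17.3192.
At Q = 183: demand price = 27.8 − 0.025·183 = 23.225; supply price = 16.9 + 0.001·183 = 17.083.
ΔQ = 419.2308 − 183 = 236.2308; wedge = 23.225 − 17.083 = 6.142.
DWL = ½ × 236.2308 × 6.142 = 725.46.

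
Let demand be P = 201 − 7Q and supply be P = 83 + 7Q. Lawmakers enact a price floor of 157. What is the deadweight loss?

32.14

Competitive equilibrium: 201 − 7Q = 83 + 7Q → Q* = 8.4286, P* = 142.
At the floor P = 157, quantity demanded = (201 − 157)/7 = 6.2857.
Sellers' marginal cost at Q' = 6.2857: 83 + 7·6.2857 = 126.9999.
ΔQ = 8.4286 − 6.2857 = 2.1429; wedge = 157 − 126.9999 = 30.0001.
The triangle = ½ × 2.1429 × 30.0001 = 32.14.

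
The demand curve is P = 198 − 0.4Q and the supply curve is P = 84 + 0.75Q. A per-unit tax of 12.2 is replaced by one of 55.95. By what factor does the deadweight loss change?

Competitive equilibrium: 198 − 0.4Q = 84 + 0.75Q → Q* = 99.1304, P* = 158.3478.
For a per-unit tax t: ΔQ = t/1.15, so DWL = ½·t·(t/1.15) = t²/2.3.
At t = 12.2: DWL = 64.713. At t = 55.95: DWL = 1361.045.
Ratio = (55.95/12.2)² = 21.032.

21.032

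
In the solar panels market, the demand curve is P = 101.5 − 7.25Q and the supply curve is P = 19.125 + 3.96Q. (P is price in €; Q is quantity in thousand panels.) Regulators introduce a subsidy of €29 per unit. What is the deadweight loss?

Competitive equilibrium: 101.5 − 7.25Q = 19.125 + 3.96Q → Q* = 7.3483, P* = 48.2245.
The subsidy lowers effective supply by 29: P = 3.96Q − 9.875.
New quantity: 101.5 − 7.25Q = 3.96Q − 9.875 → Q' = 9.9353.
Overproduction ΔQ = 9.9353 − 7.3483 = 2.587; wedge = subsidy = 29.
The triangle = ½ × 2.587 × 29 = €37.51 thousand.

€37.51 thousand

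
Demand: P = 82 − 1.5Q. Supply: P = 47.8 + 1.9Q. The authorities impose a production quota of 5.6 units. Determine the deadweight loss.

33.80

Competitive equilibrium: 82 − 1.5Q = 47.8 + 1.9Q → Q* = 10.0588, P* = 66.9118.
At Q = 5.6: demand price = 82 − 1.5·5.6 = 73.6; supply price = 47.8 + 1.9·5.6 = 58.44.
ΔQ = 10.0588 − 5.6 = 4.4588; wedge = 73.6 − 58.44 = 15.16.
Welfare loss = ½ × 4.4588 × 15.16 = 33.80.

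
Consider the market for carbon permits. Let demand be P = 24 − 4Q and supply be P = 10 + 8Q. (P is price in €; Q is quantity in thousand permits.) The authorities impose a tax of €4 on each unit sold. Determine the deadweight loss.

€0.67 thousand

Competitive equilibrium: 24 − 4Q = 10 + 8Q → Q* = 1.1667, P* = 19.3333.
With the tax, the buyer price exceeds the seller price by 4: (24 − 4Q) − (10 + 8Q) = 4 → Q' = 0.8333.
ΔQ = 1.1667 − 0.8333 = 0.3334; the wedge equals the tax, 4.
The triangle = ½ × 0.3334 × 4 = €0.67 thousand.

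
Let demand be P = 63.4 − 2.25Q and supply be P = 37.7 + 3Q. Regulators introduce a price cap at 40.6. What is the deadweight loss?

Competitive equilibrium: 63.4 − 2.25Q = 37.7 + 3Q → Q* = 4.8952, P* = 52.3857.
At the ceiling P = 40.6, quantity supplied = (40.6 − 37.7)/3 = 0.9667.
Willingness to pay at Q' = 0.9667: 63.4 − 2.25·0.9667 = 61.2249.
ΔQ = 4.8952 − 0.9667 = 3.9285; wedge = 61.2249 − 40.6 = 20.6249.
Deadweight loss = ½ × 3.9285 × 20.6249 = 40.51.

40.51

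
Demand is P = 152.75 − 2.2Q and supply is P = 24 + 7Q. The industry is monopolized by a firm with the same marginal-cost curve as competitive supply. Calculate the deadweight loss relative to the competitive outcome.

33.55

Competitive equilibrium: 152.75 − 2.2Q = 24 + 7Q → Q* = 13.9946, P* = 121.962.
Marginal revenue: MR = 152.75 − 4.4Q. Set MR = MC: 152.75 − 4.4Q = 24 + 7Q → Q_m = 11.2939.
Price P_m = 152.75 − 2.2·11.2939 = 127.9034; MC(Q_m) = 24 + 7·11.2939 = 103.0573.
Competitive Q* = 13.9946, so ΔQ = 2.7007; wedge = 127.9034 − 103.0573 = 24.8461.
DWL = ½ × 2.7007 × 24.8461 = 33.55.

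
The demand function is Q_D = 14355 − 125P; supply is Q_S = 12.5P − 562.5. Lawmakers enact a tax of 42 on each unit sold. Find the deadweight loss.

10022.73

In inverse form: demand P = 114.84 − 0.008Q, supply P = 45 + 0.08Q.
Competitive equilibrium: 114.84 − 0.008Q = 45 + 0.08Q → Q* = 793.6364, P* = 108.4909.
With the tax, the buyer price exceeds the seller price by 42: (114.84 − 0.008Q) − (45 + 0.08Q) = 42 → Q' = 316.3636.
ΔQ = 793.6364 − 316.3636 = 477.2728; the wedge equals the tax, 42.
Deadweight loss = ½ × 477.2728 × 42 = 10022.73.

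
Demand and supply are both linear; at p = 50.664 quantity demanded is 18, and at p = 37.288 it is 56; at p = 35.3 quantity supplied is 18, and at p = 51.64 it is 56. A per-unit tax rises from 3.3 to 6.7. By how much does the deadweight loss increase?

Demand slope = (37.288 − 50.664)/(56 − 18) = −0.352, so p = 57 − 0.352q.
Supply slope = (51.64 − 35.3)/(56 − 18) = 0.43, so p = 27.56 + 0.43q.
Competitive equilibrium: 57 − 0.352q = 27.56 + 0.43q → q* = 37.6471, p* = 43.7482.
For a per-unit tax t: Δq = t/0.782, so DWL = ½·t·(t/0.782) = t²/1.564.
At t = 3.3: DWL = 6.963. At t = 6.7: DWL = 28.702.
Increase = 28.702 − 6.963 = 21.74.

21.74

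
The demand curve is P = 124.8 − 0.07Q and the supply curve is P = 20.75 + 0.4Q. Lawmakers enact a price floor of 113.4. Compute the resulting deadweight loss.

804.94

Competitive equilibrium: 124.8 − 0.07Q = 20.75 + 0.4Q → Q* = 221.383, P* = 109.3032.
At the floor P = 113.4, quantity demanded = (124.8 − 113.4)/0.07 = 162.8571.
Sellers' marginal cost at Q' = 162.8571: 20.75 + 0.4·162.8571 = 85.8928.
ΔQ = 221.383 − 162.8571 = 58.5259; wedge = 113.4 − 85.8928 = 27.5072.
DWL = ½ × 58.5259 × 27.5072 = 804.94.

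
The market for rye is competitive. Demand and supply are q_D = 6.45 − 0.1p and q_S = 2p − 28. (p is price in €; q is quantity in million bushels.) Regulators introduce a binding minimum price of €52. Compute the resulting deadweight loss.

In inverse form: demand p = 64.5 − 10q, supply p = 14 + 0.5q.
Competitive equilibrium: 64.5 − 10q = 14 + 0.5q → q* = 4.8095, p* = 16.4048.
At the floor p = 52, quantity demanded = (64.5 − 52)/10 = 1.25.
Sellers' marginal cost at q' = 1.25: 14 + 0.5·1.25 = 14.625.
Δq = 4.8095 − 1.25 = 3.5595; wedge = 52 − 14.625 = 37.375.
DWL = ½ × 3.5595 × 37.375 = €66.52 million.

€66.52 million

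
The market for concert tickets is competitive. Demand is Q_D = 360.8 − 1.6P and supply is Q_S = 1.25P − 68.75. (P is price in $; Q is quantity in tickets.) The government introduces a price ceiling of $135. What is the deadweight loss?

$275.09

In inverse form: demand P = 225.5 − 0.625Q, supply P = 55 + 0.8Q.
Competitive equilibrium: 225.5 − 0.625Q = 55 + 0.8Q → Q* = 119.6491, P* = 150.7193.
At the ceiling P = 135, quantity supplied = (135 − 55)/0.8 = 100.
Willingness to pay at Q' = 100: 225.5 − 0.625·100 = 163.
ΔQ = 119.6491 − 100 = 19.6491; wedge = 163 − 135 = 28.
Welfare loss = ½ × 19.6491 × 28 = $275.09.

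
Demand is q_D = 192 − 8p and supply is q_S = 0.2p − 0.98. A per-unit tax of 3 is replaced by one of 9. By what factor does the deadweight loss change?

9

In inverse form: demand p = 24 − 0.125q, supply p = 4.9 + 5q.
Competitive equilibrium: 24 − 0.125q = 4.9 + 5q → q* = 3.7268, p* = 23.5341.
For a per-unit tax t: Δq = t/5.125, so DWL = ½·t·(t/5.125) = t²/10.25.
At t = 3: DWL = 0.878. At t = 9: DWL = 7.902.
Ratio = (9/3)² = 9.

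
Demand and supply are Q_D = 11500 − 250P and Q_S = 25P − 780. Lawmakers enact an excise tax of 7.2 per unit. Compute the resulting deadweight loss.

In inverse form: demand P = 46 − 0.004Q, supply P = 31.2 + 0.04Q.
Competitive equilibrium: 46 − 0.004Q = 31.2 + 0.04Q → Q* = 336.3636, P* = 44.6545.
With the tax, the buyer price exceeds the seller price by 7.2: (46 − 0.004Q) − (31.2 + 0.04Q) = 7.2 → Q' = 172.7273.
ΔQ = 336.3636 − 172.7273 = 163.6363; the wedge equals the tax, 7.2.
Welfare loss = ½ × 163.6363 × 7.2 = 589.09.

589.09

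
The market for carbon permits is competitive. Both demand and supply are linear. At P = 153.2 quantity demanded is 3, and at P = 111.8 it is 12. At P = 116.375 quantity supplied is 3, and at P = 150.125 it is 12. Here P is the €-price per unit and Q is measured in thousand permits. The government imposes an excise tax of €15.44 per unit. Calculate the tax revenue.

Demand slope = (111.8 − 153.2)/(12 − 3) = −4.6, so P = 167 − 4.6Q.
Supply slope = (150.125 − 116.375)/(12 − 3) = 3.75, so P = 105.125 + 3.75Q.
Competitive equilibrium: 167 − 4.6Q = 105.125 + 3.75Q → Q* = 7.4102, P* = 132.9132.
With the tax, the buyer price exceeds the seller price by 15.44: (167 − 4.6Q) − (105.125 + 3.75Q) = 15.44 → Q' = 5.5611.
Tax revenue = 15.44 × 5.5611 = €85.86 thousand.

€85.86 thousand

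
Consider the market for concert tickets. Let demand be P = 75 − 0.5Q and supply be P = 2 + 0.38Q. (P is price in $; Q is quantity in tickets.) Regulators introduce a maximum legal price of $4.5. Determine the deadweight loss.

$2566.62

Competitive equilibrium: 75 − 0.5Q = 2 + 0.38Q → Q* = 82.9545, P* = 33.5227.
At the ceiling P = 4.5, quantity supplied = (4.5 − 2)/0.38 = 6.5789.
Willingness to pay at Q' = 6.5789: 75 − 0.5·6.5789 = 71.7106.
ΔQ = 82.9545 − 6.5789 = 76.3756; wedge = 71.7106 − 4.5 = 67.2106.
DWL = ½ × 76.3756 × 67.2106 = $2566.62.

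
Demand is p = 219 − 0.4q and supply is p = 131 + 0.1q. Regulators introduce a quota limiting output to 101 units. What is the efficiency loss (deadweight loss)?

1406.25

Competitive equilibrium: 219 − 0.4q = 131 + 0.1q → q* = 176, p* = 148.6.
At q = 101: demand price = 219 − 0.4·101 = 178.6; supply price = 131 + 0.1·101 = 141.1.
Δq = 176 − 101 = 75; wedge = 178.6 − 141.1 = 37.5.
DWL = ½ × 75 × 37.5 = 1406.25.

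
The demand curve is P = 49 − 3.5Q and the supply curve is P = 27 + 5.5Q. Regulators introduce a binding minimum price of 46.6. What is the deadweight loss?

13.92

Competitive equilibrium: 49 − 3.5Q = 27 + 5.5Q → Q* = 2.4444, P* = 40.4444.
At the floor P = 46.6, quantity demanded = (49 − 46.6)/3.5 = 0.6857.
Sellers' marginal cost at Q' = 0.6857: 27 + 5.5·0.6857 = 30.7714.
ΔQ = 2.4444 − 0.6857 = 1.7587; wedge = 46.6 − 30.7714 = 15.8286.
DWL = ½ × 1.7587 × 15.8286 = 13.92.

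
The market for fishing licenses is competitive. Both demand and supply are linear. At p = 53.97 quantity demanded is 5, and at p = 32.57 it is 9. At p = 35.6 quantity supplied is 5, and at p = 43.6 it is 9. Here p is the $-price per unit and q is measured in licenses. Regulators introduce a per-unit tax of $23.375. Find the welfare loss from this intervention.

$37.17

Demand slope = (32.57 − 53.97)/(9 − 5) = −5.35, so p = 80.72 − 5.35q.
Supply slope = (43.6 − 35.6)/(9 − 5) = 2, so p = 25.6 + 2q.
Competitive equilibrium: 80.72 − 5.35q = 25.6 + 2q → q* = 7.4993, p* = 40.5986.
With the tax, the buyer price exceeds the seller price by 23.375: (80.72 − 5.35q) − (25.6 + 2q) = 23.375 → q' = 4.319.
Δq = 7.4993 − 4.319 = 3.1803; the wedge equals the tax, 23.375.
Deadweight loss = ½ × 3.1803 × 23.375 = $37.17.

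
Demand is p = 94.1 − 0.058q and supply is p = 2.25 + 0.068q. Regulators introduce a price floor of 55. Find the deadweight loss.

Competitive equilibrium: 94.1 − 0.058q = 2.25 + 0.068q → q* = 728.9683, p* = 51.8198.
At the floor p = 55, quantity demanded = (94.1 − 55)/0.058 = 674.1379.
Sellers' marginal cost at q' = 674.1379: 2.25 + 0.068·674.1379 = 48.0914.
Δq = 728.9683 − 674.1379 = 54.8304; wedge = 55 − 48.0914 = 6.9086.
The triangle = ½ × 54.8304 × 6.9086 = 189.40.

189.40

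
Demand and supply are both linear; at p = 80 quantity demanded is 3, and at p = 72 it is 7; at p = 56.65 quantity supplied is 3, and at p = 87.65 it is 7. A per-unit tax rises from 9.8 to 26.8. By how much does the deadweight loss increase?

31.91

Demand slope = (72 − 80)/(7 − 3) = −2, so p = 86 − 2q.
Supply slope = (87.65 − 56.65)/(7 − 3) = 7.75, so p = 33.4 + 7.75q.
Competitive equilibrium: 86 − 2q = 33.4 + 7.75q → q* = 5.3949, p* = 75.2103.
For a per-unit tax t: Δq = t/9.75, so DWL = ½·t·(t/9.75) = t²/19.5.
At t = 9.8: DWL = 4.925. At t = 26.8: DWL = 36.833.
Increase = 36.833 − 4.925 = 31.91.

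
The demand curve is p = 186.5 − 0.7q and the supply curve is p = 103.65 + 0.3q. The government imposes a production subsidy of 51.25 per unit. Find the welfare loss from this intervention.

Competitive equilibrium: 186.5 − 0.7q = 103.65 + 0.3q → q* = 82.85, p* = 128.505.
The subsidy lowers effective supply by 51.25: p = 52.4 + 0.3q.
New quantity: 186.5 − 0.7q = 52.4 + 0.3q → q' = 134.1.
Overproduction Δq = 134.1 − 82.85 = 51.25; wedge = subsidy = 51.25.
Deadweight loss = ½ × 51.25 × 51.25 = 1313.28.

1313.28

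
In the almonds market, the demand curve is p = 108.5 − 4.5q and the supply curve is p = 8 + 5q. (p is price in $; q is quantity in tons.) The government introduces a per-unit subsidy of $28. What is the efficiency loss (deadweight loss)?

$41.26

Competitive equilibrium: 108.5 − 4.5q = 8 + 5q → q* = 10.5789, p* = 60.8947.
The subsidy lowers effective supply by 28: p = 5q − 20.
New quantity: 108.5 − 4.5q = 5q − 20 → q' = 13.5263.
Overproduction Δq = 13.5263 − 10.5789 = 2.9474; wedge = subsidy = 28.
Deadweight loss = ½ × 2.9474 × 28 = $41.26.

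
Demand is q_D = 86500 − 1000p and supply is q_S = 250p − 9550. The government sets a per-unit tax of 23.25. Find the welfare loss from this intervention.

54056.25

In inverse form: demand p = 86.5 − 0.001q, supply p = 38.2 + 0.004q.
Competitive equilibrium: 86.5 − 0.001q = 38.2 + 0.004q → q* = 9660, p* = 76.84.
With the tax, the buyer price exceeds the seller price by 23.25: (86.5 − 0.001q) − (38.2 + 0.004q) = 23.25 → q' = 5010.
Δq = 9660 − 5010 = 4650; the wedge equals the tax, 23.25.
DWL = ½ × 4650 × 23.25 = 54056.25.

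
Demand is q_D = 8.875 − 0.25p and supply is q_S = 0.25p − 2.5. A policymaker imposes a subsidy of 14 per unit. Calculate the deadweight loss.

12.25

In inverse form: demand p = 35.5 − 4q, supply p = 10 + 4q.
Competitive equilibrium: 35.5 − 4q = 10 + 4q → q* = 3.1875, p* = 22.75.
The subsidy lowers effective supply by 14: p = 4q − 4.
New quantity: 35.5 − 4q = 4q − 4 → q' = 4.9375.
Overproduction Δq = 4.9375 − 3.1875 = 1.75; wedge = subsidy = 14.
DWL = ½ × 1.75 × 14 = 12.25.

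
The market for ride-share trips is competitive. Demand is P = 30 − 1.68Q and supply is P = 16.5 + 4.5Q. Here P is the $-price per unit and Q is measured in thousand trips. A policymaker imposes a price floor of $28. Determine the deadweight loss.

$3.05 thousand

Competitive equilibrium: 30 − 1.68Q = 16.5 + 4.5Q → Q* = 2.1845, P* = 26.3301.
At the floor P = 28, quantity demanded = (30 − 28)/1.68 = 1.1905.
Sellers' marginal cost at Q' = 1.1905: 16.5 + 4.5·1.1905 = 21.8573.
ΔQ = 2.1845 − 1.1905 = 0.994; wedge = 28 − 21.8573 = 6.1427.
DWL = ½ × 0.994 × 6.1427 = $3.05 thousand.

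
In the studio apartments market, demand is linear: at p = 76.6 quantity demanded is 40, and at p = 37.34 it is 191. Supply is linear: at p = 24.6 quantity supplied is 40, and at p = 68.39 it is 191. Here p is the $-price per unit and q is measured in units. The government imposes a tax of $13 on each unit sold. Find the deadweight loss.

$153.64

Demand slope = (37.34 − 76.6)/(191 − 40) = −0.26, so p = 87 − 0.26q.
Supply slope = (68.39 − 24.6)/(191 − 40) = 0.29, so p = 13 + 0.29q.
Competitive equilibrium: 87 − 0.26q = 13 + 0.29q → q* = 134.5455, p* = 52.0182.
With the tax, the buyer price exceeds the seller price by 13: (87 − 0.26q) − (13 + 0.29q) = 13 → q' = 110.9091.
Δq = 134.5455 − 110.9091 = 23.6364; the wedge equals the tax, 13.
Welfare loss = ½ × 23.6364 × 13 = $153.64.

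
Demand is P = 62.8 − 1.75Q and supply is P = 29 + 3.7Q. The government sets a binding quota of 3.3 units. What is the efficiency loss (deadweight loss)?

Competitive equilibrium: 62.8 − 1.75Q = 29 + 3.7Q → Q* = 6.2018, P* = 51.9468.
At Q = 3.3: demand price = 62.8 − 1.75·3.3 = 57.025; supply price = 29 + 3.7·3.3 = 41.21.
ΔQ = 6.2018 − 3.3 = 2.9018; wedge = 57.025 − 41.21 = 15.815.
Deadweight loss = ½ × 2.9018 × 15.815 = 22.95.

22.95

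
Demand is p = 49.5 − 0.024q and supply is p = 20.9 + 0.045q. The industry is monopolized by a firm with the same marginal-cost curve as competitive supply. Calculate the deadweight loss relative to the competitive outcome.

Competitive equilibrium: 49.5 − 0.024q = 20.9 + 0.045q → q* = 414.4928, p* = 39.5522.
Marginal revenue: MR = 49.5 − 0.048q. Set MR = MC: 49.5 − 0.048q = 20.9 + 0.045q → q_m = 307.5269.
Price p_m = 49.5 − 0.024·307.5269 = 42.1194; MC(q_m) = 20.9 + 0.045·307.5269 = 34.7387.
Competitive q* = 414.4928, so Δq = 106.9659; wedge = 42.1194 − 34.7387 = 7.3807.
Deadweight loss = ½ × 106.9659 × 7.3807 = 394.74.

394.74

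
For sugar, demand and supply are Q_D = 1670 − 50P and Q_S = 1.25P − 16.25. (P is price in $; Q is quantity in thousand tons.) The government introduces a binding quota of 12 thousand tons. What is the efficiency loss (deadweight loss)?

In inverse form: demand P = 33.4 − 0.02Q, supply P = 13 + 0.8Q.
Competitive equilibrium: 33.4 − 0.02Q = 13 + 0.8Q → Q* = 24.878, P* = 32.9024.
At Q = 12: demand price = 33.4 − 0.02·12 = 33.16; supply price = 13 + 0.8·12 = 22.6.
ΔQ = 24.878 − 12 = 12.878; wedge = 33.16 − 22.6 = 10.56.
The triangle = ½ × 12.878 × 10.56 = $68 thousand.

$68 thousand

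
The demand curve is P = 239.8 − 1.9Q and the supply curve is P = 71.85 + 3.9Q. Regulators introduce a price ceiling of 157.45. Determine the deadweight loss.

Competitive equilibrium: 239.8 − 1.9Q = 71.85 + 3.9Q → Q* = 28.9569, P* = 184.7819.
At the ceiling P = 157.45, quantity supplied = (157.45 − 71.85)/3.9 = 21.9487.
Willingness to pay at Q' = 21.9487: 239.8 − 1.9·21.9487 = 198.0975.
ΔQ = 28.9569 − 21.9487 = 7.0082; wedge = 198.0975 − 157.45 = 40.6475.
The triangle = ½ × 7.0082 × 40.6475 = 142.43.

142.43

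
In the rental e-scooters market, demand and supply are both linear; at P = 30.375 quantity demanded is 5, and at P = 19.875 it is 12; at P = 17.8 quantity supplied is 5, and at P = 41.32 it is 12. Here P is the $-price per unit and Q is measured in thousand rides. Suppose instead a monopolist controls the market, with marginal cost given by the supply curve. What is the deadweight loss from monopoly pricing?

$7.78 thousand

Demand slope = (19.875 − 30.375)/(12 − 5) = −1.5, so P = 37.875 − 1.5Q.
Supply slope = (41.32 − 17.8)/(12 − 5) = 3.36, so P = 1 + 3.36Q.
Competitive equilibrium: 37.875 − 1.5Q = 1 + 3.36Q → Q* = 7.5874, P* = 26.4938.
Marginal revenue: MR = 37.875 − 3Q. Set MR = MC: 37.875 − 3Q = 1 + 3.36Q → Q_m = 5.798.
Price P_m = 37.875 − 1.5·5.798 = 29.178; MC(Q_m) = 1 + 3.36·5.798 = 20.4813.
Competitive Q* = 7.5874, so ΔQ = 1.7894; wedge = 29.178 − 20.4813 = 8.6967.
The triangle = ½ × 1.7894 × 8.6967 = $7.78 thousand.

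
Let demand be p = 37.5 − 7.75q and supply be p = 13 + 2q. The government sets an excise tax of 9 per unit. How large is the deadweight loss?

Competitive equilibrium: 37.5 − 7.75q = 13 + 2q → q* = 2.5128, p* = 18.0256.
With the tax, the buyer price exceeds the seller price by 9: (37.5 − 7.75q) − (13 + 2q) = 9 → q' = 1.5897.
Δq = 2.5128 − 1.5897 = 0.9231; the wedge equals the tax, 9.
DWL = ½ × 0.9231 × 9 = 4.15.

4.15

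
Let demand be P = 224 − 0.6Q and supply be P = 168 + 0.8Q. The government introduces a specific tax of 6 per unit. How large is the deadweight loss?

12.86

Competitive equilibrium: 224 − 0.6Q = 168 + 0.8Q → Q* = 40, P* = 200.
With the tax, the buyer price exceeds the seller price by 6: (224 − 0.6Q) − (168 + 0.8Q) = 6 → Q' = 35.7143.
ΔQ = 40 − 35.7143 = 4.2857; the wedge equals the tax, 6.
DWL = ½ × 4.2857 × 6 = 12.86.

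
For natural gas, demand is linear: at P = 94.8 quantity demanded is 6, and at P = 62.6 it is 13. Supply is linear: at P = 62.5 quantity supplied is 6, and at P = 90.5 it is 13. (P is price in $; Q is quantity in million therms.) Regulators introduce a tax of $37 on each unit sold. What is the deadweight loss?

$79.59 million

Demand slope = (62.6 − 94.8)/(13 − 6) = −4.6, so P = 122.4 − 4.6Q.
Supply slope = (90.5 − 62.5)/(13 − 6) = 4, so P = 38.5 + 4Q.
Competitive equilibrium: 122.4 − 4.6Q = 38.5 + 4Q → Q* = 9.7558, P* = 77.5233.
With the tax, the buyer price exceeds the seller price by 37: (122.4 − 4.6Q) − (38.5 + 4Q) = 37 → Q' = 5.4535.
ΔQ = 9.7558 − 5.4535 = 4.3023; the wedge equals the tax, 37.
The triangle = ½ × 4.3023 × 37 = $79.59 million.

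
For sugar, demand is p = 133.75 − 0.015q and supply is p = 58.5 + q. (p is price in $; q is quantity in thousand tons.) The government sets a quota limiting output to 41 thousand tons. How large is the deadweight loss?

Competitive equilibrium: 133.75 − 0.015q = 58.5 + q → q* = 74.1379, p* = 132.6379.
At q = 41: demand price = 133.75 − 0.015·41 = 133.135; supply price = 58.5 + 1·41 = 99.5.
Δq = 74.1379 − 41 = 33.1379; wedge = 133.135 − 99.5 = 33.635.
The triangle = ½ × 33.1379 × 33.635 = $557.30 thousand.

$557.30 thousand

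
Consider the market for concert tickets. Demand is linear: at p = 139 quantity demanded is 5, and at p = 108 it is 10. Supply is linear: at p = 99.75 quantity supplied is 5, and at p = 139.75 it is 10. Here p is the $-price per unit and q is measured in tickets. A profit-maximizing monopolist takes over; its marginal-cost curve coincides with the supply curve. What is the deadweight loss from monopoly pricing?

Demand slope = (108 − 139)/(10 − 5) = −6.2, so p = 170 − 6.2q.
Supply slope = (139.75 − 99.75)/(10 − 5) = 8, so p = 59.75 + 8q.
Competitive equilibrium: 170 − 6.2q = 59.75 + 8q → q* = 7.7641, p* = 121.8627.
Marginal revenue: MR = 170 − 12.4q. Set MR = MC: 170 − 12.4q = 59.75 + 8q → q_m = 5.4044.
Price p_m = 170 − 6.2·5.4044 = 136.4927; MC(q_m) = 59.75 + 8·5.4044 = 102.9852.
Competitive q* = 7.7641, so Δq = 2.3597; wedge = 136.4927 − 102.9852 = 33.5075.
Welfare loss = ½ × 2.3597 × 33.5075 = $39.53.

$39.53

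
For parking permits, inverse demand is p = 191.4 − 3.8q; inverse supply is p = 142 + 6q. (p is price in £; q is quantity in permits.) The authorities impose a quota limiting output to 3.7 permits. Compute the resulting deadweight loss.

Competitive equilibrium: 191.4 − 3.8q = 142 + 6q → q* = 5.0408, p* = 172.2449.
At q = 3.7: demand price = 191.4 − 3.8·3.7 = 177.34; supply price = 142 + 6·3.7 = 164.2.
Δq = 5.0408 − 3.7 = 1.3408; wedge = 177.34 − 164.2 = 13.14.
DWL = ½ × 1.3408 × 13.14 = £8.81.

£8.81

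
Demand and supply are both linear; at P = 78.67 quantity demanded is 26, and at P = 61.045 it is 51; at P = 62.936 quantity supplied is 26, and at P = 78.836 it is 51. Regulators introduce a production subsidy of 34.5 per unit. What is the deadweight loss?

443.79

Demand slope = (61.045 − 78.67)/(51 − 26) = −0.705, so P = 97 − 0.705Q.
Supply slope = (78.836 − 62.936)/(51 − 26) = 0.636, so P = 46.4 + 0.636Q.
Competitive equilibrium: 97 − 0.705Q = 46.4 + 0.636Q → Q* = 37.733, P* = 70.3982.
The subsidy lowers effective supply by 34.5: P = 11.9 + 0.636Q.
New quantity: 97 − 0.705Q = 11.9 + 0.636Q → Q' = 63.4601.
Overproduction ΔQ = 63.4601 − 37.733 = 25.7271; wedge = subsidy = 34.5.
DWL = ½ × 25.7271 × 34.5 = 443.79.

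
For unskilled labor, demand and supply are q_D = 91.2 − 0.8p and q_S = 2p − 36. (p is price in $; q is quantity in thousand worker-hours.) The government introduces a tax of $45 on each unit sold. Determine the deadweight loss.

In inverse form: demand p = 114 − 1.25q, supply p = 18 + 0.5q.
Competitive equilibrium: 114 − 1.25q = 18 + 0.5q → q* = 54.8571, p* = 45.4286.
With the tax, the buyer price exceeds the seller price by 45: (114 − 1.25q) − (18 + 0.5q) = 45 → q' = 29.1429.
Δq = 54.8571 − 29.1429 = 25.7142; the wedge equals the tax, 45.
The triangle = ½ × 25.7142 × 45 = $578.57 thousand.

$578.57 thousand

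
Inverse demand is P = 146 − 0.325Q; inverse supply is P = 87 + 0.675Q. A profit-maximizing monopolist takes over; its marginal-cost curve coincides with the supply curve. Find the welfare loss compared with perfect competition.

104.72

Competitive equilibrium: 146 − 0.325Q = 87 + 0.675Q → Q* = 59, P* = 126.825.
Marginal revenue: MR = 146 − 0.65Q. Set MR = MC: 146 − 0.65Q = 87 + 0.675Q → Q_m = 44.5283.
Price P_m = 146 − 0.325·44.5283 = 131.5283; MC(Q_m) = 87 + 0.675·44.5283 = 117.0566.
Competitive Q* = 59, so ΔQ = 14.4717; wedge = 131.5283 − 117.0566 = 14.4717.
Deadweight loss = ½ × 14.4717 × 14.4717 = 104.72.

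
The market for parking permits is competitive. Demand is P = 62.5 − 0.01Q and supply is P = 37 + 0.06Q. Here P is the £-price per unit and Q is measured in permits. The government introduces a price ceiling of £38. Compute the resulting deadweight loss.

Competitive equilibrium: 62.5 − 0.01Q = 37 + 0.06Q → Q* = 364.285714, P* = 58.857143.
At the ceiling P = 38, quantity supplied = (38 − 37)/0.06 = 16.666667.
Willingness to pay at Q' = 16.666667: 62.5 − 0.01·16.666667 = 62.333333.
ΔQ = 364.285714 − 16.666667 = 347.619047; wedge = 62.333333 − 38 = 24.333333.
The triangle = ½ × 347.619047 × 24.333333 = £4229.37.

£4229.37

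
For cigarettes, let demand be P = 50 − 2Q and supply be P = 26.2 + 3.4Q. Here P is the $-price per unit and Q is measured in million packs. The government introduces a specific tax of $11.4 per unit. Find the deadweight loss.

$12.03 million

Competitive equilibrium: 50 − 2Q = 26.2 + 3.4Q → Q* = 4.4074, P* = 41.1852.
With the tax, the buyer price exceeds the seller price by 11.4: (50 − 2Q) − (26.2 + 3.4Q) = 11.4 → Q' = 2.2963.
ΔQ = 4.4074 − 2.2963 = 2.1111; the wedge equals the tax, 11.4.
Welfare loss = ½ × 2.1111 × 11.4 = $12.03 million.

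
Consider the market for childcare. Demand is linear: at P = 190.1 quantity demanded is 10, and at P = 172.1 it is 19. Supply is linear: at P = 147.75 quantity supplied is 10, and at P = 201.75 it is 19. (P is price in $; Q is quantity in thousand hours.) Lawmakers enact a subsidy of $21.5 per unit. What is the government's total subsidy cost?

$386.60 thousand

Demand slope = (172.1 − 190.1)/(19 − 10) = −2, so P = 210.1 − 2Q.
Supply slope = (201.75 − 147.75)/(19 − 10) = 6, so P = 87.75 + 6Q.
Competitive equilibrium: 210.1 − 2Q = 87.75 + 6Q → Q* = 15.2938, P* = 179.5125.
The subsidy lowers effective supply by 21.5: P = 66.25 + 6Q.
New quantity: 210.1 − 2Q = 66.25 + 6Q → Q' = 17.9813.
Total subsidy cost = 21.5 × 17.9813 = $386.60 thousand.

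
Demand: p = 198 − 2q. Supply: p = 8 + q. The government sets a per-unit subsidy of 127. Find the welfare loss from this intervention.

Competitive equilibrium: 198 − 2q = 8 + q → q* = 63.3333, p* = 71.3333.
The subsidy lowers effective supply by 127: p = q − 119.
New quantity: 198 − 2q = q − 119 → q' = 105.6667.
Overproduction Δq = 105.6667 − 63.3333 = 42.3334; wedge = subsidy = 127.
Deadweight loss = ½ × 42.3334 × 127 = 2688.17.

2688.17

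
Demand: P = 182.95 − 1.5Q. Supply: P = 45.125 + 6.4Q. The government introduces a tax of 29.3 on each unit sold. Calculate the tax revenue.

Competitive equilibrium: 182.95 − 1.5Q = 45.125 + 6.4Q → Q* = 17.4462, P* = 156.7807.
With the tax, the buyer price exceeds the seller price by 29.3: (182.95 − 1.5Q) − (45.125 + 6.4Q) = 29.3 → Q' = 13.7373.
Tax revenue = 29.3 × 13.7373 = 402.50.

402.50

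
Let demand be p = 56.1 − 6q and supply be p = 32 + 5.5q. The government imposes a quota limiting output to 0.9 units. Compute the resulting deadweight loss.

Competitive equilibrium: 56.1 − 6q = 32 + 5.5q → q* = 2.0957, p* = 43.5261.
At q = 0.9: demand price = 56.1 − 6·0.9 = 50.7; supply price = 32 + 5.5·0.9 = 36.95.
Δq = 2.0957 − 0.9 = 1.1957; wedge = 50.7 − 36.95 = 13.75.
Welfare loss = ½ × 1.1957 × 13.75 = 8.22.

8.22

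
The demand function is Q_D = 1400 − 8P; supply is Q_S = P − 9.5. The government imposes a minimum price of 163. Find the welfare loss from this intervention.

In inverse form: demand P = 175 − 0.125Q, supply P = 9.5 + Q.
Competitive equilibrium: 175 − 0.125Q = 9.5 + Q → Q* = 147.1111, P* = 156.6111.
At the floor P = 163, quantity demanded = (175 − 163)/0.125 = 96.
Sellers' marginal cost at Q' = 96: 9.5 + 1·96 = 105.5.
ΔQ = 147.1111 − 96 = 51.1111; wedge = 163 − 105.5 = 57.5.
DWL = ½ × 51.1111 × 57.5 = 1469.44.

1469.44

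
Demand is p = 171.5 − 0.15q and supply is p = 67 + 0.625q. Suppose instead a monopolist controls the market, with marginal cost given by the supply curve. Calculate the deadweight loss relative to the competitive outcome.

Competitive equilibrium: 171.5 − 0.15q = 67 + 0.625q → q* = 134.8387, p* = 151.2742.
Marginal revenue: MR = 171.5 − 0.3q. Set MR = MC: 171.5 − 0.3q = 67 + 0.625q → q_m = 112.973.
Price p_m = 171.5 − 0.15·112.973 = 154.5541; MC(q_m) = 67 + 0.625·112.973 = 137.6081.
Competitive q* = 134.8387, so Δq = 21.8657; wedge = 154.5541 − 137.6081 = 16.946.
Welfare loss = ½ × 21.8657 × 16.946 = 185.27.

185.27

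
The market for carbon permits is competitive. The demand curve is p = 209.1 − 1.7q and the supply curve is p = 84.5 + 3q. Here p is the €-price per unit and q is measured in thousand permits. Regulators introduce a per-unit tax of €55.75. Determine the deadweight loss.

€330.64 thousand

Competitive equilibrium: 209.1 − 1.7q = 84.5 + 3q → q* = 26.5106, p* = 164.0319.
With the tax, the buyer price exceeds the seller price by 55.75: (209.1 − 1.7q) − (84.5 + 3q) = 55.75 → q' = 14.6489.
Δq = 26.5106 − 14.6489 = 11.8617; the wedge equals the tax, 55.75.
The triangle = ½ × 11.8617 × 55.75 = €330.64 thousand.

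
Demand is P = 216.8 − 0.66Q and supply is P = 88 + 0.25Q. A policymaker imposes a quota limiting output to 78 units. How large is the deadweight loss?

1836.90

Competitive equilibrium: 216.8 − 0.66Q = 88 + 0.25Q → Q* = 141.5385, P* = 123.3846.
At Q = 78: demand price = 216.8 − 0.66·78 = 165.32; supply price = 88 + 0.25·78 = 107.5.
ΔQ = 141.5385 − 78 = 63.5385; wedge = 165.32 − 107.5 = 57.82.
DWL = ½ × 63.5385 × 57.82 = 1836.90.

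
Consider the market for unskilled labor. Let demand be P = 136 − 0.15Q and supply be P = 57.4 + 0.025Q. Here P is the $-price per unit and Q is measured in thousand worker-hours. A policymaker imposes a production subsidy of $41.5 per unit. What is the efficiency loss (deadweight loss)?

$4920.71 thousand

Competitive equilibrium: 136 − 0.15Q = 57.4 + 0.025Q → Q* = 449.1429, P* = 68.6286.
The subsidy lowers effective supply by 41.5: P = 15.9 + 0.025Q.
New quantity: 136 − 0.15Q = 15.9 + 0.025Q → Q' = 686.2857.
Overproduction ΔQ = 686.2857 − 449.1429 = 237.1428; wedge = subsidy = 41.5.
Deadweight loss = ½ × 237.1428 × 41.5 = $4920.71 thousand.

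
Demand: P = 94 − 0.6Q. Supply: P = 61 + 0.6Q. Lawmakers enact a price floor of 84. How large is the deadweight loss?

Competitive equilibrium: 94 − 0.6Q = 61 + 0.6Q → Q* = 27.5, P* = 77.5.
At the floor P = 84, quantity demanded = (94 − 84)/0.6 = 16.6667.
Sellers' marginal cost at Q' = 16.6667: 61 + 0.6·16.6667 = 71.
ΔQ = 27.5 − 16.6667 = 10.8333; wedge = 84 − 71 = 13.
Deadweight loss = ½ × 10.8333 × 13 = 70.42.

70.42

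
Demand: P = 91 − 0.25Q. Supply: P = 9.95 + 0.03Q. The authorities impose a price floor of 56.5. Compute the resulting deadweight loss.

3211.80

Competitive equilibrium: 91 − 0.25Q = 9.95 + 0.03Q → Q* = 289.4643, P* = 18.6339.
At the floor P = 56.5, quantity demanded = (91 − 56.5)/0.25 = 138.
Sellers' marginal cost at Q' = 138: 9.95 + 0.03·138 = 14.09.
ΔQ = 289.4643 − 138 = 151.4643; wedge = 56.5 − 14.09 = 42.41.
DWL = ½ × 151.4643 × 42.41 = 3211.80.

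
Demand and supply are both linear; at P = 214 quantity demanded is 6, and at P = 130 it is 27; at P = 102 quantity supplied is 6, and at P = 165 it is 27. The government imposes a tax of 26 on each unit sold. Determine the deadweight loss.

48.29

Demand slope = (130 − 214)/(27 − 6) = −4, so P = 238 − 4Q.
Supply slope = (165 − 102)/(27 − 6) = 3, so P = 84 + 3Q.
Competitive equilibrium: 238 − 4Q = 84 + 3Q → Q* = 22, P* = 150.
With the tax, the buyer price exceeds the seller price by 26: (238 − 4Q) − (84 + 3Q) = 26 → Q' = 18.2857.
ΔQ = 22 − 18.2857 = 3.7143; the wedge equals the tax, 26.
Welfare loss = ½ × 3.7143 × 26 = 48.29.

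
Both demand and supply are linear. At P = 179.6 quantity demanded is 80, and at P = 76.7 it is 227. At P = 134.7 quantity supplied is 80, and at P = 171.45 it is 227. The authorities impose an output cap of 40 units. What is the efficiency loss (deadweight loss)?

Demand slope = (76.7 − 179.6)/(227 − 80) = −0.7, so P = 235.6 − 0.7Q.
Supply slope = (171.45 − 134.7)/(227 − 80) = 0.25, so P = 114.7 + 0.25Q.
Competitive equilibrium: 235.6 − 0.7Q = 114.7 + 0.25Q → Q* = 127.2632, P* = 146.5158.
At Q = 40: demand price = 235.6 − 0.7·40 = 207.6; supply price = 114.7 + 0.25·40 = 124.7.
ΔQ = 127.2632 − 40 = 87.2632; wedge = 207.6 − 124.7 = 82.9.
The triangle = ½ × 87.2632 × 82.9 = 3617.06.

3617.06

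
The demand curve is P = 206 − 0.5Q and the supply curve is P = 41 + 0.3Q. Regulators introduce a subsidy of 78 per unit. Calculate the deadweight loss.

Competitive equilibrium: 206 − 0.5Q = 41 + 0.3Q → Q* = 206.25, P* = 102.875.
The subsidy lowers effective supply by 78: P = 0.3Q − 37.
New quantity: 206 − 0.5Q = 0.3Q − 37 → Q' = 303.75.
Overproduction ΔQ = 303.75 − 206.25 = 97.5; wedge = subsidy = 78.
Deadweight loss = ½ × 97.5 × 78 = 3802.50.

3802.50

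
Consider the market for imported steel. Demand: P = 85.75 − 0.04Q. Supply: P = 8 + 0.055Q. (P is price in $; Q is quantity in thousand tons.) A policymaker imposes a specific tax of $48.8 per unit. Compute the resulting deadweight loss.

Competitive equilibrium: 85.75 − 0.04Q = 8 + 0.055Q → Q* = 818.42105, P* = 53.01316.
With the tax, the buyer price exceeds the seller price by 48.8: (85.75 − 0.04Q) − (8 + 0.055Q) = 48.8 → Q' = 304.73684.
ΔQ = 818.42105 − 304.73684 = 513.68421; the wedge equals the tax, 48.8.
DWL = ½ × 513.68421 × 48.8 = $12533.89 thousand.

$12533.89 thousand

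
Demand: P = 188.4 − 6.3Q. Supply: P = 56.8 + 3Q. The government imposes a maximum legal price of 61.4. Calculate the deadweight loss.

740.25

Competitive equilibrium: 188.4 − 6.3Q = 56.8 + 3Q → Q* = 14.1505, P* = 99.2516.
At the ceiling P = 61.4, quantity supplied = (61.4 − 56.8)/3 = 1.5333.
Willingness to pay at Q' = 1.5333: 188.4 − 6.3·1.5333 = 178.7402.
ΔQ = 14.1505 − 1.5333 = 12.6172; wedge = 178.7402 − 61.4 = 117.3402.
Welfare loss = ½ × 12.6172 × 117.3402 = 740.25.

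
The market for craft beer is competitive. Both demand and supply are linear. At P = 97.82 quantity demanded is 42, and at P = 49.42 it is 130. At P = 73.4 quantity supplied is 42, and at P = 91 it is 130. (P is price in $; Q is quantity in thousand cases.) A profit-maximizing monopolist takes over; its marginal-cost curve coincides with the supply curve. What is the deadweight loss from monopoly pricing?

Demand slope = (49.42 − 97.82)/(130 − 42) = −0.55, so P = 120.92 − 0.55Q.
Supply slope = (91 − 73.4)/(130 − 42) = 0.2, so P = 65 + 0.2Q.
Competitive equilibrium: 120.92 − 0.55Q = 65 + 0.2Q → Q* = 74.56, P* = 79.912.
Marginal revenue: MR = 120.92 − 1.1Q. Set MR = MC: 120.92 − 1.1Q = 65 + 0.2Q → Q_m = 43.0154.
Price P_m = 120.92 − 0.55·43.0154 = 97.2615; MC(Q_m) = 65 + 0.2·43.0154 = 73.6031.
Competitive Q* = 74.56, so ΔQ = 31.5446; wedge = 97.2615 − 73.6031 = 23.6584.
Deadweight loss = ½ × 31.5446 × 23.6584 = $373.15 thousand.

$373.15 thousand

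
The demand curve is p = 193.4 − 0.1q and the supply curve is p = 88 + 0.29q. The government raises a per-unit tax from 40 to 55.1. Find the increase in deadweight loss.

1841.04

Competitive equilibrium: 193.4 − 0.1q = 88 + 0.29q → q* = 270.2564, p* = 166.3744.
For a per-unit tax t: Δq = t/0.39, so DWL = ½·t·(t/0.39) = t²/0.78.
At t = 40: DWL = 2051.282. At t = 55.1: DWL = 3892.321.
Increase = 3892.321 − 2051.282 = 1841.04.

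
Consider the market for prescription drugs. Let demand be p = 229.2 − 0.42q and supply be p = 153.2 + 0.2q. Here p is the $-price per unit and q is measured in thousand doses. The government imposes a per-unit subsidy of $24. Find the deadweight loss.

Competitive equilibrium: 229.2 − 0.42q = 153.2 + 0.2q → q* = 122.5806, p* = 177.7161.
The subsidy lowers effective supply by 24: p = 129.2 + 0.2q.
New quantity: 229.2 − 0.42q = 129.2 + 0.2q → q' = 161.2903.
Overproduction Δq = 161.2903 − 122.5806 = 38.7097; wedge = subsidy = 24.
Welfare loss = ½ × 38.7097 × 24 = $464.52 thousand.

$464.52 thousand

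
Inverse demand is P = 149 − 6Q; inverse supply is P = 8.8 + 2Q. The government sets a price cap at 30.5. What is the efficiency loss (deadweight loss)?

178.22

Competitive equilibrium: 149 − 6Q = 8.8 + 2Q → Q* = 17.525, P* = 43.85.
At the ceiling P = 30.5, quantity supplied = (30.5 − 8.8)/2 = 10.85.
Willingness to pay at Q' = 10.85: 149 − 6·10.85 = 83.9.
ΔQ = 17.525 − 10.85 = 6.675; wedge = 83.9 − 30.5 = 53.4.
The triangle = ½ × 6.675 × 53.4 = 178.22.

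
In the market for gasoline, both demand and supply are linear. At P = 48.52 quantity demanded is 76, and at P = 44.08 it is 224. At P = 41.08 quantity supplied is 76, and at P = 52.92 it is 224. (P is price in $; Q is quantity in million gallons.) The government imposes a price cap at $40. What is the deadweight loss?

$362.07 million

Demand slope = (44.08 − 48.52)/(224 − 76) = −0.03, so P = 50.8 − 0.03Q.
Supply slope = (52.92 − 41.08)/(224 − 76) = 0.08, so P = 35 + 0.08Q.
Competitive equilibrium: 50.8 − 0.03Q = 35 + 0.08Q → Q* = 143.6364, P* = 46.4909.
At the ceiling P = 40, quantity supplied = (40 − 35)/0.08 = 62.5.
Willingness to pay at Q' = 62.5: 50.8 − 0.03·62.5 = 48.925.
ΔQ = 143.6364 − 62.5 = 81.1364; wedge = 48.925 − 40 = 8.925.
DWL = ½ × 81.1364 × 8.925 = $362.07 million.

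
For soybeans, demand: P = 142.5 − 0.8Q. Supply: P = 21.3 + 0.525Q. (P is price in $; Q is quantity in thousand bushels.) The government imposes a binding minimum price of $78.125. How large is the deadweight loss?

$80.21 thousand

Competitive equilibrium: 142.5 − 0.8Q = 21.3 + 0.525Q → Q* = 91.4717, P* = 69.3226.
At the floor P = 78.125, quantity demanded = (142.5 − 78.125)/0.8 = 80.4688.
Sellers' marginal cost at Q' = 80.4688: 21.3 + 0.525·80.4688 = 63.5461.
ΔQ = 91.4717 − 80.4688 = 11.0029; wedge = 78.125 − 63.5461 = 14.5789.
Deadweight loss = ½ × 11.0029 × 14.5789 = $80.21 thousand.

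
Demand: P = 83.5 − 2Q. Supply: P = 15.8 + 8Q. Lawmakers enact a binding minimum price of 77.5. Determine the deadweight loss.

71.06

Competitive equilibrium: 83.5 − 2Q = 15.8 + 8Q → Q* = 6.77, P* = 69.96.
At the floor P = 77.5, quantity demanded = (83.5 − 77.5)/2 = 3.
Sellers' marginal cost at Q' = 3: 15.8 + 8·3 = 39.8.
ΔQ = 6.77 − 3 = 3.77; wedge = 77.5 − 39.8 = 37.7.
Welfare loss = ½ × 3.77 × 37.7 = 71.06.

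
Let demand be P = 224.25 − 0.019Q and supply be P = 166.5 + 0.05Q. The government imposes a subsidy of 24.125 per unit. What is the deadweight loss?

4217.50

Competitive equilibrium: 224.25 − 0.019Q = 166.5 + 0.05Q → Q* = 836.9565, P* = 208.3478.
The subsidy lowers effective supply by 24.125: P = 142.375 + 0.05Q.
New quantity: 224.25 − 0.019Q = 142.375 + 0.05Q → Q' = 1186.5942.
Overproduction ΔQ = 1186.5942 − 836.9565 = 349.6377; wedge = subsidy = 24.125.
The triangle = ½ × 349.6377 × 24.125 = 4217.50.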